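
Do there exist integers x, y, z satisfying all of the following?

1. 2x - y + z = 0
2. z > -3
Yes

Take x = 0, y = 0, z = 0. Substituting into each constraint:
  (1) 2(0) + 0 + 0 = 0 ✓
  (2) 0 > -3 ✓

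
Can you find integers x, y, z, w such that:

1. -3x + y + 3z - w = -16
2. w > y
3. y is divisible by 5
Yes

Take x = 5, y = 0, z = 0, w = 1. Substituting into each constraint:
  (1) -3(5) + 0 + 3(0) + (-1) = -16 ✓
  (2) 1 > 0 ✓
  (3) 0 = 5 × 0, remainder 0 ✓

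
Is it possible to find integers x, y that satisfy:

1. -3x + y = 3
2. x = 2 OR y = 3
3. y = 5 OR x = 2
Yes

Take x = 2, y = 9. Substituting into each constraint:
  (1) -3(2) + 9 = 3 ✓
  (2) x = 2, target 2 ✓ (first branch holds)
  (3) x = 2, target 2 ✓ (second branch holds)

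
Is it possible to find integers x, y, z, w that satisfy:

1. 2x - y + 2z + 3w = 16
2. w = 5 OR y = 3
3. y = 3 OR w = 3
Yes

Take x = 2, y = 3, z = 0, w = 5. Substituting into each constraint:
  (1) 2(2) + (-3) + 2(0) + 3(5) = 16 ✓
  (2) w = 5, target 5 ✓ (first branch holds)
  (3) y = 3, target 3 ✓ (first branch holds)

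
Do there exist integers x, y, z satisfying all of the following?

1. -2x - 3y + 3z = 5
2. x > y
Yes

Take x = 2, y = 1, z = 4. Substituting into each constraint:
  (1) -2(2) - 3(1) + 3(4) = 5 ✓
  (2) 2 > 1 ✓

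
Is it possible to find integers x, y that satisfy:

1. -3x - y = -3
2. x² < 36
Yes

Take x = 1, y = 0. Substituting into each constraint:
  (1) -3(1) + 0 = -3 ✓
  (2) x² = (1)² = 1, and 1 < 36 ✓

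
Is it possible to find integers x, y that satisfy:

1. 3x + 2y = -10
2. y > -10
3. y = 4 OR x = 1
Yes

Take x = -6, y = 4. Substituting into each constraint:
  (1) 3(-6) + 2(4) = -10 ✓
  (2) 4 > -10 ✓
  (3) y = 4, target 4 ✓ (first branch holds)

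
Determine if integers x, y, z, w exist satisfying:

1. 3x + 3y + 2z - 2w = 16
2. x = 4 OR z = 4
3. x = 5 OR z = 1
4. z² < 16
Yes

Take x = 4, y = 0, z = 1, w = -1. Substituting into each constraint:
  (1) 3(4) + 3(0) + 2(1) - 2(-1) = 16 ✓
  (2) x = 4, target 4 ✓ (first branch holds)
  (3) z = 1, target 1 ✓ (second branch holds)
  (4) z² = (1)² = 1, and 1 < 16 ✓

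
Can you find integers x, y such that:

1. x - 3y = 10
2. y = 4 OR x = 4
Yes

Take x = 22, y = 4. Substituting into each constraint:
  (1) 22 - 3(4) = 10 ✓
  (2) y = 4, target 4 ✓ (first branch holds)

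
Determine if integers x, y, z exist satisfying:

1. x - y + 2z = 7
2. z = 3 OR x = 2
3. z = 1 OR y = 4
Yes

Take x = 2, y = -3, z = 1. Substituting into each constraint:
  (1) 2 + 3 + 2(1) = 7 ✓
  (2) x = 2, target 2 ✓ (second branch holds)
  (3) z = 1, target 1 ✓ (first branch holds)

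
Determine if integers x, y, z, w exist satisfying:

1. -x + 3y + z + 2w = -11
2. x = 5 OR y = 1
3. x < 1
Yes

Take x = 0, y = 1, z = 0, w = -7. Substituting into each constraint:
  (1) 0 + 3(1) + 0 + 2(-7) = -11 ✓
  (2) y = 1, target 1 ✓ (second branch holds)
  (3) 0 < 1 ✓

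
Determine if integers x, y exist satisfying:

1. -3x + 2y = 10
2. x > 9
Yes

Take x = 10, y = 20. Substituting into each constraint:
  (1) -3(10) + 2(20) = 10 ✓
  (2) 10 > 9 ✓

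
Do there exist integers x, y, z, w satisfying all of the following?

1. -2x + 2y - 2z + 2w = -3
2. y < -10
No

Even the single constraint (-2x + 2y - 2z + 2w = -3) is infeasible over the integers.

  - -2x + 2y - 2z + 2w = -3: every term on the left is divisible by 2, so the LHS ≡ 0 (mod 2), but the RHS -3 is not — no integer solution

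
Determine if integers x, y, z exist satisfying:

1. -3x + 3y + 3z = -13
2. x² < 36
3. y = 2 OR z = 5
No

Even the single constraint (-3x + 3y + 3z = -13) is infeasible over the integers.

  - -3x + 3y + 3z = -13: every term on the left is divisible by 3, so the LHS ≡ 0 (mod 3), but the RHS -13 is not — no integer solution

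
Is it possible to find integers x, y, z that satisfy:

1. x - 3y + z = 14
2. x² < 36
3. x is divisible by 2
Yes

Take x = 0, y = -4, z = 2. Substituting into each constraint:
  (1) 0 - 3(-4) + 2 = 14 ✓
  (2) x² = (0)² = 0, and 0 < 36 ✓
  (3) 0 = 2 × 0, remainder 0 ✓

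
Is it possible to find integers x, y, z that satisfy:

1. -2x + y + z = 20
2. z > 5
Yes

Take x = 0, y = 0, z = 20. Substituting into each constraint:
  (1) -2(0) + 0 + 20 = 20 ✓
  (2) 20 > 5 ✓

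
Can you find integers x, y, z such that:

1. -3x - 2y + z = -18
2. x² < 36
Yes

Take x = 0, y = 0, z = -18. Substituting into each constraint:
  (1) -3(0) - 2(0) + (-18) = -18 ✓
  (2) x² = (0)² = 0, and 0 < 36 ✓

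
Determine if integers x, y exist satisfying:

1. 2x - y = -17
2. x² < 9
Yes

Take x = 0, y = 17. Substituting into each constraint:
  (1) 2(0) + (-17) = -17 ✓
  (2) x² = (0)² = 0, and 0 < 9 ✓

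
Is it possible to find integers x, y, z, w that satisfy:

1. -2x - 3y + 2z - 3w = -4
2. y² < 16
Yes

Take x = 2, y = 0, z = 0, w = 0. Substituting into each constraint:
  (1) -2(2) - 3(0) + 2(0) - 3(0) = -4 ✓
  (2) y² = (0)² = 0, and 0 < 16 ✓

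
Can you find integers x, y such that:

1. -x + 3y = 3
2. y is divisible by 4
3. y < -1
Yes

Take x = -15, y = -4. Substituting into each constraint:
  (1) 15 + 3(-4) = 3 ✓
  (2) -4 = 4 × -1, remainder 0 ✓
  (3) -4 < -1 ✓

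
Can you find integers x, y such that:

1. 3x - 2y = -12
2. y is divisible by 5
Yes

Take x = -4, y = 0. Substituting into each constraint:
  (1) 3(-4) - 2(0) = -12 ✓
  (2) 0 = 5 × 0, remainder 0 ✓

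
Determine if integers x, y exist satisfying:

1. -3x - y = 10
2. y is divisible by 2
Yes

Take x = -4, y = 2. Substituting into each constraint:
  (1) -3(-4) + (-2) = 10 ✓
  (2) 2 = 2 × 1, remainder 0 ✓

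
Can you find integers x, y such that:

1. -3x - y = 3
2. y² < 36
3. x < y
Yes

Take x = -1, y = 0. Substituting into each constraint:
  (1) -3(-1) + 0 = 3 ✓
  (2) y² = (0)² = 0, and 0 < 36 ✓
  (3) -1 < 0 ✓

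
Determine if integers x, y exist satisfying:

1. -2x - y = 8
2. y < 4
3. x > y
Yes

Take x = -2, y = -4. Substituting into each constraint:
  (1) -2(-2) + 4 = 8 ✓
  (2) -4 < 4 ✓
  (3) -2 > -4 ✓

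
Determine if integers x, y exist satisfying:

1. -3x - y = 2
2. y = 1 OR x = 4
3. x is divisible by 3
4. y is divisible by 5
No

A contradictory subset is {y = 1 OR x = 4, x is divisible by 3, y is divisible by 5}. No integer assignment can satisfy these jointly:

  - y = 1 OR x = 4: forces a choice: either y = 1 or x = 4
  - x is divisible by 3: restricts x to multiples of 3
  - y is divisible by 5: restricts y to multiples of 5

Split on the disjunction (y = 1 OR x = 4):
  • If y = 1: this contradicts the divisibility constraint — 1 is not a multiple of 5.
  • If x = 4: this contradicts the divisibility constraint — 4 is not a multiple of 3.
Both branches are infeasible, so the system has no integer solution.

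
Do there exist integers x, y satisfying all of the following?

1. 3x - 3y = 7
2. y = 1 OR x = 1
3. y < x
No

Even the single constraint (3x - 3y = 7) is infeasible over the integers.

  - 3x - 3y = 7: every term on the left is divisible by 3, so the LHS ≡ 0 (mod 3), but the RHS 7 is not — no integer solution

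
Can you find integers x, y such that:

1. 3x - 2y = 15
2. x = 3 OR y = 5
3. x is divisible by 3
Yes

Take x = 3, y = -3. Substituting into each constraint:
  (1) 3(3) - 2(-3) = 15 ✓
  (2) x = 3, target 3 ✓ (first branch holds)
  (3) 3 = 3 × 1, remainder 0 ✓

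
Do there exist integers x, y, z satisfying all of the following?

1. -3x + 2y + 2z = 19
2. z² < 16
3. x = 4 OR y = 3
Yes

Take x = -5, y = 3, z = -1. Substituting into each constraint:
  (1) -3(-5) + 2(3) + 2(-1) = 19 ✓
  (2) z² = (-1)² = 1, and 1 < 16 ✓
  (3) y = 3, target 3 ✓ (second branch holds)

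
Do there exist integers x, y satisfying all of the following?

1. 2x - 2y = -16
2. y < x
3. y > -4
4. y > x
No

A contradictory subset is {y < x, y > x}. No integer assignment can satisfy these jointly:

  - y < x: bounds one variable relative to another variable
  - y > x: bounds one variable relative to another variable

Direct contradiction: x > y and y > x cannot both hold.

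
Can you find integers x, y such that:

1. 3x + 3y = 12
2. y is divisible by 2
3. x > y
Yes

Take x = 4, y = 0. Substituting into each constraint:
  (1) 3(4) + 3(0) = 12 ✓
  (2) 0 = 2 × 0, remainder 0 ✓
  (3) 4 > 0 ✓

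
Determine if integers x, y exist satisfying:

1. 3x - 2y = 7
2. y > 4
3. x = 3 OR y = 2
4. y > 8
No

The full constraint system is jointly infeasible over the integers. Each constraint and what it forces:

  - 3x - 2y = 7: is a linear equation tying the variables together
  - y > 4: bounds one variable relative to a constant
  - x = 3 OR y = 2: forces a choice: either x = 3 or y = 2
  - y > 8: bounds one variable relative to a constant

Split on the disjunction (x = 3 OR y = 2):
  • If x = 3: the equation forces y = 1, which contradicts the bound y ≥ 9.
  • If y = 2: this contradicts the bound y ≥ 9.
Both branches are infeasible, so the system has no integer solution.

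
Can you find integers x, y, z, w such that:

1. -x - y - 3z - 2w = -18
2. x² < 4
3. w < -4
Yes

Take x = 0, y = 1, z = 9, w = -5. Substituting into each constraint:
  (1) 0 + (-1) - 3(9) - 2(-5) = -18 ✓
  (2) x² = (0)² = 0, and 0 < 4 ✓
  (3) -5 < -4 ✓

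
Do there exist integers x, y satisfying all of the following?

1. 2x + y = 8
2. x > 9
Yes

Take x = 10, y = -12. Substituting into each constraint:
  (1) 2(10) + (-12) = 8 ✓
  (2) 10 > 9 ✓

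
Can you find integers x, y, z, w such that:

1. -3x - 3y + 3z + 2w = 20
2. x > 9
Yes

Take x = 10, y = 0, z = 0, w = 25. Substituting into each constraint:
  (1) -3(10) - 3(0) + 3(0) + 2(25) = 20 ✓
  (2) 10 > 9 ✓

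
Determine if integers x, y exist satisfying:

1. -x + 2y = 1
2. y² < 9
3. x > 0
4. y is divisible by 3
No

The full constraint system is jointly infeasible over the integers. Each constraint and what it forces:

  - -x + 2y = 1: is a linear equation tying the variables together
  - y² < 9: restricts y to |y| ≤ 2
  - x > 0: bounds one variable relative to a constant
  - y is divisible by 3: restricts y to multiples of 3

The bounds confine y to {0} with 3 | y. For each value, substitute into the equation:
  • y = 0: the equation forces x = -1, but this violates the bound x ≥ 1.
Every case fails, so no integer solution exists.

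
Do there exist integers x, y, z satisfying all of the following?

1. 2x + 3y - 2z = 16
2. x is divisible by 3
Yes

Take x = 0, y = 6, z = 1. Substituting into each constraint:
  (1) 2(0) + 3(6) - 2(1) = 16 ✓
  (2) 0 = 3 × 0, remainder 0 ✓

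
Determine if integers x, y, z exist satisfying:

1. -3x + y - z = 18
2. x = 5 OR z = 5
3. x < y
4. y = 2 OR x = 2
Yes

Take x = -7, y = 2, z = 5. Substituting into each constraint:
  (1) -3(-7) + 2 + (-5) = 18 ✓
  (2) z = 5, target 5 ✓ (second branch holds)
  (3) -7 < 2 ✓
  (4) y = 2, target 2 ✓ (first branch holds)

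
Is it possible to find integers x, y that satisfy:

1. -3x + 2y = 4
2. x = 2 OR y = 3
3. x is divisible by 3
No

The full constraint system is jointly infeasible over the integers. Each constraint and what it forces:

  - -3x + 2y = 4: is a linear equation tying the variables together
  - x = 2 OR y = 3: forces a choice: either x = 2 or y = 3
  - x is divisible by 3: restricts x to multiples of 3

Split on the disjunction (x = 2 OR y = 3):
  • If x = 2: this contradicts the divisibility constraint — 2 is not a multiple of 3.
  • If y = 3: with y = 3, writing x = 3x', every remaining term of the linear equation is divisible by 9, so the left side is ≡ 0 (mod 9); but the right side -2 ≡ 7 (mod 9). No integers can satisfy it.
Both branches are infeasible, so the system has no integer solution.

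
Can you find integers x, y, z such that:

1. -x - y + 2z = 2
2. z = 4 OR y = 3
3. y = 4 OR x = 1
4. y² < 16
Yes

Take x = 1, y = 3, z = 3. Substituting into each constraint:
  (1) (-1) + (-3) + 2(3) = 2 ✓
  (2) y = 3, target 3 ✓ (second branch holds)
  (3) x = 1, target 1 ✓ (second branch holds)
  (4) y² = (3)² = 9, and 9 < 16 ✓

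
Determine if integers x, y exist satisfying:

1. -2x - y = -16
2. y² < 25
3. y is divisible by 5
Yes

Take x = 8, y = 0. Substituting into each constraint:
  (1) -2(8) + 0 = -16 ✓
  (2) y² = (0)² = 0, and 0 < 25 ✓
  (3) 0 = 5 × 0, remainder 0 ✓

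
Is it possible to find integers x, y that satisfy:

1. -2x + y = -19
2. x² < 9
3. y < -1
Yes

Take x = 0, y = -19. Substituting into each constraint:
  (1) -2(0) + (-19) = -19 ✓
  (2) x² = (0)² = 0, and 0 < 9 ✓
  (3) -19 < -1 ✓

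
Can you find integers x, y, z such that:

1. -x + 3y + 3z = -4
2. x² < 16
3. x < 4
Yes

Take x = 1, y = 0, z = -1. Substituting into each constraint:
  (1) (-1) + 3(0) + 3(-1) = -4 ✓
  (2) x² = (1)² = 1, and 1 < 16 ✓
  (3) 1 < 4 ✓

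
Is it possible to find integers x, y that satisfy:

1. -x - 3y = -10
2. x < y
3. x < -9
Yes

Take x = -11, y = 7. Substituting into each constraint:
  (1) 11 - 3(7) = -10 ✓
  (2) -11 < 7 ✓
  (3) -11 < -9 ✓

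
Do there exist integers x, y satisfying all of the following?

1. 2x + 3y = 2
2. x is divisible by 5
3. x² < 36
Yes

Take x = -5, y = 4. Substituting into each constraint:
  (1) 2(-5) + 3(4) = 2 ✓
  (2) -5 = 5 × -1, remainder 0 ✓
  (3) x² = (-5)² = 25, and 25 < 36 ✓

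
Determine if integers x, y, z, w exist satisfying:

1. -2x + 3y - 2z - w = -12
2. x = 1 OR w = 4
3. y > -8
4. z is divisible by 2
Yes

Take x = 1, y = -2, z = 2, w = 0. Substituting into each constraint:
  (1) -2(1) + 3(-2) - 2(2) + 0 = -12 ✓
  (2) x = 1, target 1 ✓ (first branch holds)
  (3) -2 > -8 ✓
  (4) 2 = 2 × 1, remainder 0 ✓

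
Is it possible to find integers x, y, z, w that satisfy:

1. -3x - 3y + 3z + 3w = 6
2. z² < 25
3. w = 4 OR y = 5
Yes

Take x = 0, y = 0, z = -2, w = 4. Substituting into each constraint:
  (1) -3(0) - 3(0) + 3(-2) + 3(4) = 6 ✓
  (2) z² = (-2)² = 4, and 4 < 25 ✓
  (3) w = 4, target 4 ✓ (first branch holds)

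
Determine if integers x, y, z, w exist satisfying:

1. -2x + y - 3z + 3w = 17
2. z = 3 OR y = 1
Yes

Take x = 2, y = 0, z = 3, w = 10. Substituting into each constraint:
  (1) -2(2) + 0 - 3(3) + 3(10) = 17 ✓
  (2) z = 3, target 3 ✓ (first branch holds)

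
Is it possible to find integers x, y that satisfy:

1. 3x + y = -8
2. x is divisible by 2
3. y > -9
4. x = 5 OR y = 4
Yes

Take x = -4, y = 4. Substituting into each constraint:
  (1) 3(-4) + 4 = -8 ✓
  (2) -4 = 2 × -2, remainder 0 ✓
  (3) 4 > -9 ✓
  (4) y = 4, target 4 ✓ (second branch holds)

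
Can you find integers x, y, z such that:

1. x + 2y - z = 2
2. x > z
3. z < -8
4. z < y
Yes

Take x = 1, y = -4, z = -9. Substituting into each constraint:
  (1) 1 + 2(-4) + 9 = 2 ✓
  (2) 1 > -9 ✓
  (3) -9 < -8 ✓
  (4) -9 < -4 ✓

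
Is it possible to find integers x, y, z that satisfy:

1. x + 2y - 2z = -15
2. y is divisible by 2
Yes

Take x = 1, y = 0, z = 8. Substituting into each constraint:
  (1) 1 + 2(0) - 2(8) = -15 ✓
  (2) 0 = 2 × 0, remainder 0 ✓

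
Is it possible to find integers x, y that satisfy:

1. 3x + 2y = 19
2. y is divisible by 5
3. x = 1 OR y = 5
Yes

Take x = 3, y = 5. Substituting into each constraint:
  (1) 3(3) + 2(5) = 19 ✓
  (2) 5 = 5 × 1, remainder 0 ✓
  (3) y = 5, target 5 ✓ (second branch holds)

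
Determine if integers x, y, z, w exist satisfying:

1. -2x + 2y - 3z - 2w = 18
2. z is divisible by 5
Yes

Take x = 0, y = 9, z = 0, w = 0. Substituting into each constraint:
  (1) -2(0) + 2(9) - 3(0) - 2(0) = 18 ✓
  (2) 0 = 5 × 0, remainder 0 ✓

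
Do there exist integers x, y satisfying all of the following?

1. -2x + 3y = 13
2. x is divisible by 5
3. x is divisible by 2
Yes

Take x = 10, y = 11. Substituting into each constraint:
  (1) -2(10) + 3(11) = 13 ✓
  (2) 10 = 5 × 2, remainder 0 ✓
  (3) 10 = 2 × 5, remainder 0 ✓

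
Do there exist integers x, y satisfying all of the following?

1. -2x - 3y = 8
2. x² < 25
Yes

Take x = 2, y = -4. Substituting into each constraint:
  (1) -2(2) - 3(-4) = 8 ✓
  (2) x² = (2)² = 4, and 4 < 25 ✓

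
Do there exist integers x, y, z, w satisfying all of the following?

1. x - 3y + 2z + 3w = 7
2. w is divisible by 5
Yes

Take x = 7, y = 0, z = 0, w = 0. Substituting into each constraint:
  (1) 7 - 3(0) + 2(0) + 3(0) = 7 ✓
  (2) 0 = 5 × 0, remainder 0 ✓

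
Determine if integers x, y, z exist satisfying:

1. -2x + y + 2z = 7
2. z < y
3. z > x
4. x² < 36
Yes

Take x = -3, y = 1, z = 0. Substituting into each constraint:
  (1) -2(-3) + 1 + 2(0) = 7 ✓
  (2) 0 < 1 ✓
  (3) 0 > -3 ✓
  (4) x² = (-3)² = 9, and 9 < 36 ✓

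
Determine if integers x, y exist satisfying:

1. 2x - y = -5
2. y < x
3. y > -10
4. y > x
No

A contradictory subset is {y < x, y > x}. No integer assignment can satisfy these jointly:

  - y < x: bounds one variable relative to another variable
  - y > x: bounds one variable relative to another variable

Direct contradiction: x > y and y > x cannot both hold.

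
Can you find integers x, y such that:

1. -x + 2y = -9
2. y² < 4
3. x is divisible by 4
No

A contradictory subset is {-x + 2y = -9, x is divisible by 4}. No integer assignment can satisfy these jointly:

  - -x + 2y = -9: is a linear equation tying the variables together
  - x is divisible by 4: restricts x to multiples of 4

Modular obstruction: writing x = 4x', every remaining term of the linear equation is divisible by 2, so the left side is ≡ 0 (mod 2); but the right side -9 ≡ 1 (mod 2). No integers can satisfy it.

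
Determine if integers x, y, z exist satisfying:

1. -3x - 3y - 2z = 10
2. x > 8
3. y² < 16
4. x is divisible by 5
Yes

Take x = 10, y = 2, z = -23. Substituting into each constraint:
  (1) -3(10) - 3(2) - 2(-23) = 10 ✓
  (2) 10 > 8 ✓
  (3) y² = (2)² = 4, and 4 < 16 ✓
  (4) 10 = 5 × 2, remainder 0 ✓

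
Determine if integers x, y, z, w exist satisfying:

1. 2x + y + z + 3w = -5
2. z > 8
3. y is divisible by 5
Yes

Take x = -7, y = 0, z = 9, w = 0. Substituting into each constraint:
  (1) 2(-7) + 0 + 9 + 3(0) = -5 ✓
  (2) 9 > 8 ✓
  (3) 0 = 5 × 0, remainder 0 ✓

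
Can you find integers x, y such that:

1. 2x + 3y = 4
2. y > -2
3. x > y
Yes

Take x = 2, y = 0. Substituting into each constraint:
  (1) 2(2) + 3(0) = 4 ✓
  (2) 0 > -2 ✓
  (3) 2 > 0 ✓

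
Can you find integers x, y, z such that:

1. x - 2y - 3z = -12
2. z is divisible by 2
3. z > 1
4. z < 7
Yes

Take x = 0, y = 3, z = 2. Substituting into each constraint:
  (1) 0 - 2(3) - 3(2) = -12 ✓
  (2) 2 = 2 × 1, remainder 0 ✓
  (3) 2 > 1 ✓
  (4) 2 < 7 ✓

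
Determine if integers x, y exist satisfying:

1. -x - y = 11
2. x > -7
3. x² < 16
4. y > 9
No

A contradictory subset is {-x - y = 11, x > -7, y > 9}. No integer assignment can satisfy these jointly:

  - -x - y = 11: is a linear equation tying the variables together
  - x > -7: bounds one variable relative to a constant
  - y > 9: bounds one variable relative to a constant

Range argument: with x ∈ [-6, ∞], y ∈ [10, ∞], the left side of the equation is at most -4, but the right side is 11 > -4. No integer solution exists.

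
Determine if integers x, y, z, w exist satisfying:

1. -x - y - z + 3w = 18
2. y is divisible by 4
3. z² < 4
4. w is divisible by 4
Yes

Take x = -18, y = 0, z = 0, w = 0. Substituting into each constraint:
  (1) 18 + 0 + 0 + 3(0) = 18 ✓
  (2) 0 = 4 × 0, remainder 0 ✓
  (3) z² = (0)² = 0, and 0 < 4 ✓
  (4) 0 = 4 × 0, remainder 0 ✓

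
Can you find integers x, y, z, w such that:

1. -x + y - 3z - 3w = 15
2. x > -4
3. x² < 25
Yes

Take x = 0, y = 15, z = 0, w = 0. Substituting into each constraint:
  (1) 0 + 15 - 3(0) - 3(0) = 15 ✓
  (2) 0 > -4 ✓
  (3) x² = (0)² = 0, and 0 < 25 ✓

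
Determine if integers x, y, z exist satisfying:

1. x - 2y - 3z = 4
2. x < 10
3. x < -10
Yes

Take x = -11, y = 0, z = -5. Substituting into each constraint:
  (1) (-11) - 2(0) - 3(-5) = 4 ✓
  (2) -11 < 10 ✓
  (3) -11 < -10 ✓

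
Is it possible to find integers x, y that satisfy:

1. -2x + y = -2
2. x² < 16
Yes

Take x = 1, y = 0. Substituting into each constraint:
  (1) -2(1) + 0 = -2 ✓
  (2) x² = (1)² = 1, and 1 < 16 ✓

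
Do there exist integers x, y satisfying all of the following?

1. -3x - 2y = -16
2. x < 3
Yes

Take x = 0, y = 8. Substituting into each constraint:
  (1) -3(0) - 2(8) = -16 ✓
  (2) 0 < 3 ✓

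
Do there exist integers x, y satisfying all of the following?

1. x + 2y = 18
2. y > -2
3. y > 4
Yes

Take x = 0, y = 9. Substituting into each constraint:
  (1) 0 + 2(9) = 18 ✓
  (2) 9 > -2 ✓
  (3) 9 > 4 ✓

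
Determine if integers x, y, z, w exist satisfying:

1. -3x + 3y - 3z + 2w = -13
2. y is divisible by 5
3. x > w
Yes

Take x = 2, y = 0, z = 3, w = 1. Substituting into each constraint:
  (1) -3(2) + 3(0) - 3(3) + 2(1) = -13 ✓
  (2) 0 = 5 × 0, remainder 0 ✓
  (3) 2 > 1 ✓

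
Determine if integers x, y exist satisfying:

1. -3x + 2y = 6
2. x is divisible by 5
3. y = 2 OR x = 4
No

The full constraint system is jointly infeasible over the integers. Each constraint and what it forces:

  - -3x + 2y = 6: is a linear equation tying the variables together
  - x is divisible by 5: restricts x to multiples of 5
  - y = 2 OR x = 4: forces a choice: either y = 2 or x = 4

Split on the disjunction (y = 2 OR x = 4):
  • If y = 2: with y = 2, writing x = 5x', every remaining term of the linear equation is divisible by 15, so the left side is ≡ 0 (mod 15); but the right side 2 ≡ 2 (mod 15). No integers can satisfy it.
  • If x = 4: this contradicts the divisibility constraint — 4 is not a multiple of 5.
Both branches are infeasible, so the system has no integer solution.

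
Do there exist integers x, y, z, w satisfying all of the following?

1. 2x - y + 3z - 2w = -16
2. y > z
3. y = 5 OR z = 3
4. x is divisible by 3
Yes

Take x = 0, y = 5, z = 3, w = 10. Substituting into each constraint:
  (1) 2(0) + (-5) + 3(3) - 2(10) = -16 ✓
  (2) 5 > 3 ✓
  (3) y = 5, target 5 ✓ (first branch holds)
  (4) 0 = 3 × 0, remainder 0 ✓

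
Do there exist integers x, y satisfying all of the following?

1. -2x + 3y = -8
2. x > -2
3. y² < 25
Yes

Take x = 1, y = -2. Substituting into each constraint:
  (1) -2(1) + 3(-2) = -8 ✓
  (2) 1 > -2 ✓
  (3) y² = (-2)² = 4, and 4 < 25 ✓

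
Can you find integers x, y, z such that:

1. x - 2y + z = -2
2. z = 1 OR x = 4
Yes

Take x = 4, y = 0, z = -6. Substituting into each constraint:
  (1) 4 - 2(0) + (-6) = -2 ✓
  (2) x = 4, target 4 ✓ (second branch holds)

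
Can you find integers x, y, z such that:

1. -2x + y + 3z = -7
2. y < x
Yes

Take x = 0, y = -1, z = -2. Substituting into each constraint:
  (1) -2(0) + (-1) + 3(-2) = -7 ✓
  (2) -1 < 0 ✓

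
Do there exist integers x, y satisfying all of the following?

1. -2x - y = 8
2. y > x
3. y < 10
Yes

Take x = -3, y = -2. Substituting into each constraint:
  (1) -2(-3) + 2 = 8 ✓
  (2) -2 > -3 ✓
  (3) -2 < 10 ✓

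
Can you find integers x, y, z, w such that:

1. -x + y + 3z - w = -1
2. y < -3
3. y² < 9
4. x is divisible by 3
No

A contradictory subset is {y < -3, y² < 9}. No integer assignment can satisfy these jointly:

  - y < -3: bounds one variable relative to a constant
  - y² < 9: restricts y to |y| ≤ 2

Direct contradiction: the bounds on y require y ≥ -2 and y ≤ -4 simultaneously, which is empty.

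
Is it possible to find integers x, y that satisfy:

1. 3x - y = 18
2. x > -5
Yes

Take x = 0, y = -18. Substituting into each constraint:
  (1) 3(0) + 18 = 18 ✓
  (2) 0 > -5 ✓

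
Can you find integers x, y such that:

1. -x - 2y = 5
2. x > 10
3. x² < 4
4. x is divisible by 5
No

A contradictory subset is {x > 10, x² < 4}. No integer assignment can satisfy these jointly:

  - x > 10: bounds one variable relative to a constant
  - x² < 4: restricts x to |x| ≤ 1

Direct contradiction: the bounds on x require x ≥ 11 and x ≤ 1 simultaneously, which is empty.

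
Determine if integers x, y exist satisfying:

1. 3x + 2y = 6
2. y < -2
Yes

Take x = 4, y = -3. Substituting into each constraint:
  (1) 3(4) + 2(-3) = 6 ✓
  (2) -3 < -2 ✓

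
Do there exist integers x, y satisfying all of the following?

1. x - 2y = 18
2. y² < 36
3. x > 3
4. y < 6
Yes

Take x = 18, y = 0. Substituting into each constraint:
  (1) 18 - 2(0) = 18 ✓
  (2) y² = (0)² = 0, and 0 < 36 ✓
  (3) 18 > 3 ✓
  (4) 0 < 6 ✓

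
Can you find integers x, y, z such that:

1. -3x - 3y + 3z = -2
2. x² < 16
No

Even the single constraint (-3x - 3y + 3z = -2) is infeasible over the integers.

  - -3x - 3y + 3z = -2: every term on the left is divisible by 3, so the LHS ≡ 0 (mod 3), but the RHS -2 is not — no integer solution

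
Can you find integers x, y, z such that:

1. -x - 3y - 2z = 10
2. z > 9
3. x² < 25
Yes

Take x = 0, y = -10, z = 10. Substituting into each constraint:
  (1) 0 - 3(-10) - 2(10) = 10 ✓
  (2) 10 > 9 ✓
  (3) x² = (0)² = 0, and 0 < 25 ✓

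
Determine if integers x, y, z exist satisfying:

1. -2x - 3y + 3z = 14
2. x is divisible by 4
Yes

Take x = 8, y = -4, z = 6. Substituting into each constraint:
  (1) -2(8) - 3(-4) + 3(6) = 14 ✓
  (2) 8 = 4 × 2, remainder 0 ✓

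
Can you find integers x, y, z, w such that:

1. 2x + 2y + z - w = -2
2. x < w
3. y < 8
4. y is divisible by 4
Yes

Take x = -1, y = 0, z = 0, w = 0. Substituting into each constraint:
  (1) 2(-1) + 2(0) + 0 + 0 = -2 ✓
  (2) -1 < 0 ✓
  (3) 0 < 8 ✓
  (4) 0 = 4 × 0, remainder 0 ✓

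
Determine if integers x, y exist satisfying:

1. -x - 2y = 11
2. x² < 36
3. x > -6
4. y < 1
Yes

Take x = 1, y = -6. Substituting into each constraint:
  (1) (-1) - 2(-6) = 11 ✓
  (2) x² = (1)² = 1, and 1 < 36 ✓
  (3) 1 > -6 ✓
  (4) -6 < 1 ✓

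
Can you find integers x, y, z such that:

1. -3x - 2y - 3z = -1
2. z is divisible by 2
Yes

Take x = 1, y = -1, z = 0. Substituting into each constraint:
  (1) -3(1) - 2(-1) - 3(0) = -1 ✓
  (2) 0 = 2 × 0, remainder 0 ✓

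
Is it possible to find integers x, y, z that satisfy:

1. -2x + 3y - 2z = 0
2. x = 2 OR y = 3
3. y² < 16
Yes

Take x = 2, y = 2, z = 1. Substituting into each constraint:
  (1) -2(2) + 3(2) - 2(1) = 0 ✓
  (2) x = 2, target 2 ✓ (first branch holds)
  (3) y² = (2)² = 4, and 4 < 16 ✓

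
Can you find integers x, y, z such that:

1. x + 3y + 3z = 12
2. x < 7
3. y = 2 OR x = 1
Yes

Take x = 6, y = 2, z = 0. Substituting into each constraint:
  (1) 6 + 3(2) + 3(0) = 12 ✓
  (2) 6 < 7 ✓
  (3) y = 2, target 2 ✓ (first branch holds)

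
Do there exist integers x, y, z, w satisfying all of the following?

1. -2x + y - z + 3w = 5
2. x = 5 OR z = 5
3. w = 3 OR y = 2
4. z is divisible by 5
Yes

Take x = 0, y = 1, z = 5, w = 3. Substituting into each constraint:
  (1) -2(0) + 1 + (-5) + 3(3) = 5 ✓
  (2) z = 5, target 5 ✓ (second branch holds)
  (3) w = 3, target 3 ✓ (first branch holds)
  (4) 5 = 5 × 1, remainder 0 ✓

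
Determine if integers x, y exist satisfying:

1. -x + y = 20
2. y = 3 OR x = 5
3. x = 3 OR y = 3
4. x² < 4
No

The full constraint system is jointly infeasible over the integers. Each constraint and what it forces:

  - -x + y = 20: is a linear equation tying the variables together
  - y = 3 OR x = 5: forces a choice: either y = 3 or x = 5
  - x = 3 OR y = 3: forces a choice: either x = 3 or y = 3
  - x² < 4: restricts x to |x| ≤ 1

The bounds confine x to {-1, 0, 1}. For each value, substitute into the equation:
  • x = -1: the equation forces y = 19, but neither branch of (y = 3 OR x = 5) holds.
  • x = 0: the equation forces y = 20, but neither branch of (y = 3 OR x = 5) holds.
  • x = 1: the equation forces y = 21, but neither branch of (y = 3 OR x = 5) holds.
Every case fails, so no integer solution exists.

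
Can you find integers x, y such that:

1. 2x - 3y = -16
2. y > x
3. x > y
No

A contradictory subset is {y > x, x > y}. No integer assignment can satisfy these jointly:

  - y > x: bounds one variable relative to another variable
  - x > y: bounds one variable relative to another variable

Direct contradiction: y > x and x > y cannot both hold.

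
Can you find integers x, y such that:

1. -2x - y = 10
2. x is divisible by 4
Yes

Take x = 0, y = -10. Substituting into each constraint:
  (1) -2(0) + 10 = 10 ✓
  (2) 0 = 4 × 0, remainder 0 ✓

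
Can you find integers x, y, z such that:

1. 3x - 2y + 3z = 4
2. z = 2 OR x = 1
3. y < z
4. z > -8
Yes

Take x = 1, y = -2, z = -1. Substituting into each constraint:
  (1) 3(1) - 2(-2) + 3(-1) = 4 ✓
  (2) x = 1, target 1 ✓ (second branch holds)
  (3) -2 < -1 ✓
  (4) -1 > -8 ✓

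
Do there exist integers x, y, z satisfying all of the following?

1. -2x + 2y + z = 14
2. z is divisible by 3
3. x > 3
Yes

Take x = 4, y = 11, z = 0. Substituting into each constraint:
  (1) -2(4) + 2(11) + 0 = 14 ✓
  (2) 0 = 3 × 0, remainder 0 ✓
  (3) 4 > 3 ✓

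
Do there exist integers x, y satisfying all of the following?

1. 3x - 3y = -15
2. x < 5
Yes

Take x = 0, y = 5. Substituting into each constraint:
  (1) 3(0) - 3(5) = -15 ✓
  (2) 0 < 5 ✓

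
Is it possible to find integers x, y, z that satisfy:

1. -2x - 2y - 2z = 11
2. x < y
No

Even the single constraint (-2x - 2y - 2z = 11) is infeasible over the integers.

  - -2x - 2y - 2z = 11: every term on the left is divisible by 2, so the LHS ≡ 0 (mod 2), but the RHS 11 is not — no integer solution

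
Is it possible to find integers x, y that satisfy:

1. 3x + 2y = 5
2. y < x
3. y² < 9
Yes

Take x = 3, y = -2. Substituting into each constraint:
  (1) 3(3) + 2(-2) = 5 ✓
  (2) -2 < 3 ✓
  (3) y² = (-2)² = 4, and 4 < 9 ✓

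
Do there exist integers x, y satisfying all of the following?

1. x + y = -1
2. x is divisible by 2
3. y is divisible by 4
No

The full constraint system is jointly infeasible over the integers. Each constraint and what it forces:

  - x + y = -1: is a linear equation tying the variables together
  - x is divisible by 2: restricts x to multiples of 2
  - y is divisible by 4: restricts y to multiples of 4

Modular obstruction: writing x = 2x' and writing y = 4y', every remaining term of the linear equation is divisible by 2, so the left side is ≡ 0 (mod 2); but the right side -1 ≡ 1 (mod 2). No integers can satisfy it.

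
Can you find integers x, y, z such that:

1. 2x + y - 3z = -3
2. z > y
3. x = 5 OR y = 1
Yes

Take x = 5, y = 5, z = 6. Substituting into each constraint:
  (1) 2(5) + 5 - 3(6) = -3 ✓
  (2) 6 > 5 ✓
  (3) x = 5, target 5 ✓ (first branch holds)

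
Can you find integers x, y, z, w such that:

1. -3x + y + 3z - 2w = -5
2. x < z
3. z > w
Yes

Take x = 0, y = -8, z = 1, w = 0. Substituting into each constraint:
  (1) -3(0) + (-8) + 3(1) - 2(0) = -5 ✓
  (2) 0 < 1 ✓
  (3) 1 > 0 ✓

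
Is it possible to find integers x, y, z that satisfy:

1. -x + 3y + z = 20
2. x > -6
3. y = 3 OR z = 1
Yes

Take x = 0, y = 3, z = 11. Substituting into each constraint:
  (1) 0 + 3(3) + 11 = 20 ✓
  (2) 0 > -6 ✓
  (3) y = 3, target 3 ✓ (first branch holds)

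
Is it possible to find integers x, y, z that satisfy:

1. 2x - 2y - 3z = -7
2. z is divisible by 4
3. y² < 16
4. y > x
No

A contradictory subset is {2x - 2y - 3z = -7, z is divisible by 4}. No integer assignment can satisfy these jointly:

  - 2x - 2y - 3z = -7: is a linear equation tying the variables together
  - z is divisible by 4: restricts z to multiples of 4

Modular obstruction: writing z = 4z', every remaining term of the linear equation is divisible by 2, so the left side is ≡ 0 (mod 2); but the right side -7 ≡ 1 (mod 2). No integers can satisfy it.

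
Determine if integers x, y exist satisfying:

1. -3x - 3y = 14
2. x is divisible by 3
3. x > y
No

Even the single constraint (-3x - 3y = 14) is infeasible over the integers.

  - -3x - 3y = 14: every term on the left is divisible by 3, so the LHS ≡ 0 (mod 3), but the RHS 14 is not — no integer solution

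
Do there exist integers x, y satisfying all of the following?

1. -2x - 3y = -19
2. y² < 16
Yes

Take x = 8, y = 1. Substituting into each constraint:
  (1) -2(8) - 3(1) = -19 ✓
  (2) y² = (1)² = 1, and 1 < 16 ✓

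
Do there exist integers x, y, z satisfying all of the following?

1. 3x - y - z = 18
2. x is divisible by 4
Yes

Take x = 0, y = -18, z = 0. Substituting into each constraint:
  (1) 3(0) + 18 + 0 = 18 ✓
  (2) 0 = 4 × 0, remainder 0 ✓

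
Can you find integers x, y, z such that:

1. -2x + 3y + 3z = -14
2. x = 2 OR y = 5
Yes

Take x = 1, y = 5, z = -9. Substituting into each constraint:
  (1) -2(1) + 3(5) + 3(-9) = -14 ✓
  (2) y = 5, target 5 ✓ (second branch holds)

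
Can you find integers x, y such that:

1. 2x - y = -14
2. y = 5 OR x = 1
Yes

Take x = 1, y = 16. Substituting into each constraint:
  (1) 2(1) + (-16) = -14 ✓
  (2) x = 1, target 1 ✓ (second branch holds)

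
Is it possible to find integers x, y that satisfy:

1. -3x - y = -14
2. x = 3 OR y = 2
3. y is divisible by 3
No

A contradictory subset is {-3x - y = -14, y is divisible by 3}. No integer assignment can satisfy these jointly:

  - -3x - y = -14: is a linear equation tying the variables together
  - y is divisible by 3: restricts y to multiples of 3

Modular obstruction: writing y = 3y', every remaining term of the linear equation is divisible by 3, so the left side is ≡ 0 (mod 3); but the right side -14 ≡ 1 (mod 3). No integers can satisfy it.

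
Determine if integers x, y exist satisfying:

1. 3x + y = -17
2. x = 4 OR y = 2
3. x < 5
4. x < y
No

A contradictory subset is {3x + y = -17, x = 4 OR y = 2, x < y}. No integer assignment can satisfy these jointly:

  - 3x + y = -17: is a linear equation tying the variables together
  - x = 4 OR y = 2: forces a choice: either x = 4 or y = 2
  - x < y: bounds one variable relative to another variable

Split on the disjunction (x = 4 OR y = 2):
  • If x = 4: the equation forces y = -29, giving (x, y) = (4, -29), which violates y > x.
  • If y = 2: with y = 2, every remaining term of the linear equation is divisible by 3, so the left side is ≡ 0 (mod 3); but the right side -19 ≡ 2 (mod 3). No integers can satisfy it.
Both branches are infeasible, so the system has no integer solution.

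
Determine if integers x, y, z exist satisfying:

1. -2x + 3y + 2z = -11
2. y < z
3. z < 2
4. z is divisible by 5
Yes

Take x = 4, y = -1, z = 0. Substituting into each constraint:
  (1) -2(4) + 3(-1) + 2(0) = -11 ✓
  (2) -1 < 0 ✓
  (3) 0 < 2 ✓
  (4) 0 = 5 × 0, remainder 0 ✓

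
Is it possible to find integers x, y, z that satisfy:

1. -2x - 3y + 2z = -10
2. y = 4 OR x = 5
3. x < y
Yes

Take x = 3, y = 4, z = 4. Substituting into each constraint:
  (1) -2(3) - 3(4) + 2(4) = -10 ✓
  (2) y = 4, target 4 ✓ (first branch holds)
  (3) 3 < 4 ✓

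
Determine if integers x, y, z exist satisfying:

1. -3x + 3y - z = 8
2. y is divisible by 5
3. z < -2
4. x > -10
Yes

Take x = 0, y = 0, z = -8. Substituting into each constraint:
  (1) -3(0) + 3(0) + 8 = 8 ✓
  (2) 0 = 5 × 0, remainder 0 ✓
  (3) -8 < -2 ✓
  (4) 0 > -10 ✓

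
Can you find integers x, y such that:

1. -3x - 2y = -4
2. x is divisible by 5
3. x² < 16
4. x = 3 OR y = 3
No

A contradictory subset is {-3x - 2y = -4, x = 3 OR y = 3}. No integer assignment can satisfy these jointly:

  - -3x - 2y = -4: is a linear equation tying the variables together
  - x = 3 OR y = 3: forces a choice: either x = 3 or y = 3

Split on the disjunction (x = 3 OR y = 3):
  • If x = 3: with x = 3, every remaining term of the linear equation is divisible by 2, so the left side is ≡ 0 (mod 2); but the right side 5 ≡ 1 (mod 2). No integers can satisfy it.
  • If y = 3: with y = 3, every remaining term of the linear equation is divisible by 3, so the left side is ≡ 0 (mod 3); but the right side 2 ≡ 2 (mod 3). No integers can satisfy it.
Both branches are infeasible, so the system has no integer solution.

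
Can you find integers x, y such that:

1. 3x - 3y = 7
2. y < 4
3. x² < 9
No

Even the single constraint (3x - 3y = 7) is infeasible over the integers.

  - 3x - 3y = 7: every term on the left is divisible by 3, so the LHS ≡ 0 (mod 3), but the RHS 7 is not — no integer solution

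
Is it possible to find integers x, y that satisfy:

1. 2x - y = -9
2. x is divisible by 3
Yes

Take x = 0, y = 9. Substituting into each constraint:
  (1) 2(0) + (-9) = -9 ✓
  (2) 0 = 3 × 0, remainder 0 ✓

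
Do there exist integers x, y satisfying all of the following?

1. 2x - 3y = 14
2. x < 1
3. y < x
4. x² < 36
Yes

Take x = -2, y = -6. Substituting into each constraint:
  (1) 2(-2) - 3(-6) = 14 ✓
  (2) -2 < 1 ✓
  (3) -6 < -2 ✓
  (4) x² = (-2)² = 4, and 4 < 36 ✓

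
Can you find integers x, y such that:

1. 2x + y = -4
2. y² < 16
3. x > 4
No

The full constraint system is jointly infeasible over the integers. Each constraint and what it forces:

  - 2x + y = -4: is a linear equation tying the variables together
  - y² < 16: restricts y to |y| ≤ 3
  - x > 4: bounds one variable relative to a constant

Range argument: with x ∈ [5, ∞], y ∈ [-3, 3], the left side of the equation is at least 7, but the right side is -4 < 7. No integer solution exists.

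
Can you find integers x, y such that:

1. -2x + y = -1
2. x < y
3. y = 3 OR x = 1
Yes

Take x = 2, y = 3. Substituting into each constraint:
  (1) -2(2) + 3 = -1 ✓
  (2) 2 < 3 ✓
  (3) y = 3, target 3 ✓ (first branch holds)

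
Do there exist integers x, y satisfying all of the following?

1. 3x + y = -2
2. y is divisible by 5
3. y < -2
Yes

Take x = 1, y = -5. Substituting into each constraint:
  (1) 3(1) + (-5) = -2 ✓
  (2) -5 = 5 × -1, remainder 0 ✓
  (3) -5 < -2 ✓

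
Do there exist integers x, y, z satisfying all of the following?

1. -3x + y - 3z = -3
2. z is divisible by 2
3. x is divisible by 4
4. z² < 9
Yes

Take x = 0, y = -3, z = 0. Substituting into each constraint:
  (1) -3(0) + (-3) - 3(0) = -3 ✓
  (2) 0 = 2 × 0, remainder 0 ✓
  (3) 0 = 4 × 0, remainder 0 ✓
  (4) z² = (0)² = 0, and 0 < 9 ✓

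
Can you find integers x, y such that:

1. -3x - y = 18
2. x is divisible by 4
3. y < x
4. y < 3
Yes

Take x = 0, y = -18. Substituting into each constraint:
  (1) -3(0) + 18 = 18 ✓
  (2) 0 = 4 × 0, remainder 0 ✓
  (3) -18 < 0 ✓
  (4) -18 < 3 ✓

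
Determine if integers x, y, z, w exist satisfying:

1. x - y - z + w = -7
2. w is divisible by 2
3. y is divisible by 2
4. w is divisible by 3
Yes

Take x = 0, y = 0, z = 7, w = 0. Substituting into each constraint:
  (1) 0 + 0 + (-7) + 0 = -7 ✓
  (2) 0 = 2 × 0, remainder 0 ✓
  (3) 0 = 2 × 0, remainder 0 ✓
  (4) 0 = 3 × 0, remainder 0 ✓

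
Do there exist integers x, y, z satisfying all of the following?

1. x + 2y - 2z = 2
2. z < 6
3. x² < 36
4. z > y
Yes

Take x = 4, y = 0, z = 1. Substituting into each constraint:
  (1) 4 + 2(0) - 2(1) = 2 ✓
  (2) 1 < 6 ✓
  (3) x² = (4)² = 16, and 16 < 36 ✓
  (4) 1 > 0 ✓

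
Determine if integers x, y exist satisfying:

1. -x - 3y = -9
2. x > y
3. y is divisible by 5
Yes

Take x = 9, y = 0. Substituting into each constraint:
  (1) (-9) - 3(0) = -9 ✓
  (2) 9 > 0 ✓
  (3) 0 = 5 × 0, remainder 0 ✓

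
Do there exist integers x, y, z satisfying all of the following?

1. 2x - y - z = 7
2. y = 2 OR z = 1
Yes

Take x = 4, y = 0, z = 1. Substituting into each constraint:
  (1) 2(4) + 0 + (-1) = 7 ✓
  (2) z = 1, target 1 ✓ (second branch holds)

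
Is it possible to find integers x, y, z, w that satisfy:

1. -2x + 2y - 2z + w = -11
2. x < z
Yes

Take x = 0, y = -5, z = 1, w = 1. Substituting into each constraint:
  (1) -2(0) + 2(-5) - 2(1) + 1 = -11 ✓
  (2) 0 < 1 ✓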